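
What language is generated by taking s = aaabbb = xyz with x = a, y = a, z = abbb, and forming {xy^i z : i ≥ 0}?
{xy^i z : i ≥ 0} = {a^(2+i) b^3 : i ≥ 0} = {aabbb, aaabbb, aaaabbb, ...}

With x = a, y = a, z = abbb: Starting with aaabbb and pumping the second 'a', we get strings with 2+i a's followed by 3 b's for i = 0, 1, 2, ...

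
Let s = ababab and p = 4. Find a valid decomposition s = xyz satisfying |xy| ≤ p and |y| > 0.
x = 'a', y = 'ba', z = 'bab'

For s = ababab and p = 4, one valid decomposition is:
- x = 'a' (length 1)
- y = 'ba' (length 2)
- z = 'bab' (length 3)

Verification:
- xyz = 'a' + 'ba' + 'bab' = ababab ✓
- |xy| = 3 ≤ 4 ✓
- |y| = 2 > 0 ✓

All pumping lemma constraints are satisfied.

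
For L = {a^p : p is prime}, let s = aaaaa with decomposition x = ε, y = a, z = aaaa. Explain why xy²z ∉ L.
xy²z = aaaaaa ∉ L

Pumping with i = 2 replaces y = a by y² = aa:
- Original: s = xyz = aaaaa; aaaaa has length 5, which is prime, so it is in L
- Pumped: xy²z = ε · aa · aaaa = aaaaaa
- aaaaaa has length 6 = 2 × 3, which is not prime, so it is not in L

The pumping lemma would require xy²z ∈ L, so this decomposition yields a contradiction.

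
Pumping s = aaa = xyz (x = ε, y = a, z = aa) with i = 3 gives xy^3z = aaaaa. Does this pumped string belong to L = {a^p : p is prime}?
Yes

xy³z = ε · aaa · aa = aaaaa.
aaaaa has length 5, which is prime, so it is in L.
(A single pumped string landing in L is not a contradiction by itself; a non-regularity proof needs some i for which xy^i z ∉ L, for every admissible decomposition.)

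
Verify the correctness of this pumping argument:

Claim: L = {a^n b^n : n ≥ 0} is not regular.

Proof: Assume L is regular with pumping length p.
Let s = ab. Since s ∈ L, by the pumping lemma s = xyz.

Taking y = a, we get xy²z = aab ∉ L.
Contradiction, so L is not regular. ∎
The proof is INCORRECT.

Error: The string s = ab may be shorter than p.
The pumping lemma only applies to strings with |s| ≥ p, and p is not under our control.
We must choose s in terms of p, e.g. s = a^p b^p, to ensure |s| ≥ p.
(The proof also fixes one particular y; a valid argument must handle every decomposition with |xy| ≤ p and |y| ≥ 1 — for s = a^p b^p this forces y = a^k, and then xy²z = a^(p+k) b^p ∉ L.)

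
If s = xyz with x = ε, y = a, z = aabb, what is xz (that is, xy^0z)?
aabb

Given x = '', y = 'a', z = 'aabb' and i = 0:

xy^0z = x + y·y·...·y (0 times) + z
       = '' + 'a'^0 + 'aabb'
       = '' + '' + 'aabb'
       = 'aabb'

The pumped string is 'aabb' with length 4.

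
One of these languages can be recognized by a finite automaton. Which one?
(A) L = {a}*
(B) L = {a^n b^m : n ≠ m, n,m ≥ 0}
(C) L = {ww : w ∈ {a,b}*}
(A) {a}*

(A) L = {a}* is regular.

This can be recognized by a finite automaton (DFA/NFA).
Regular expressions like {a}* define regular languages.

The other choices are not regular:
- {ww : w ∈ {a,b}*}: After pumping, the two halves no longer match
- {a^n b^m : n ≠ m, n,m ≥ 0}: After pumping a's, we can make n = m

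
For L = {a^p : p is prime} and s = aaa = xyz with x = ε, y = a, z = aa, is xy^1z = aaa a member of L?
Yes

xy¹z = ε · a · aa = aaa.
aaa has length 3, which is prime, so it is in L.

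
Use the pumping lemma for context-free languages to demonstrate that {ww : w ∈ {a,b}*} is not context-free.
Assume for contradiction that L is context-free, and let p ≥ 1 be the pumping length given by the pumping lemma for CFLs.
Choose s = a^p b^p a^p b^p. Then s ∈ L (take w = a^p b^p) and |s| = 4p ≥ p.
By the CFL pumping lemma, s = uvxyz for some u, v, x, y, z with |vxy| ≤ p, |vy| ≥ 1, and uv^i xy^i z ∈ L for every i ≥ 0.

Write s as four blocks A₁ B₁ A₂ B₂ with A₁ = A₂ = a^p and B₁ = B₂ = b^p. Since |vxy| ≤ p, the window vxy lies inside at most two adjacent blocks. Take i = 0 and let t = uxz, so |t| = 4p − |vy| with 1 ≤ |vy| ≤ p. If |t| is odd, t ∉ L immediately, so assume |vy| is even (hence |vy| ≥ 2) and |t|/2 = 2p − |vy|/2, which satisfies p ≤ |t|/2 ≤ 2p − 1.

Case 1 (vxy inside A₁B₁): t = a^(p−j) b^(p−l) a^p b^p with j + l = |vy|. The second half of t has length < 2p, so it is a suffix of the trailing a^p b^p and ends in b; the first half is a^(p−j) b^(p−l) a^((j+l)/2), which ends in a because (j+l)/2 ≥ 1. The halves differ, so t ∉ L.

Case 2 (vxy inside B₁A₂, straddling the middle): t = a^p b^(p−j) a^(p−l) b^p with j + l = |vy|. If t = ww, then w is a prefix of t of length ≥ p, so w begins with a^p; and w is a suffix of t of length ≥ p, so w ends with b^p. That forces |w| ≥ 2p, contradicting |w| = |t|/2 ≤ 2p − 1. So t ∉ L.

Case 3 (vxy inside A₂B₂): t = a^p b^p a^(p−j) b^(p−l) with j + l = |vy|. The first half of t is a prefix of a^p b^p, so it begins with a; the second half is b^((j+l)/2) a^(p−j) b^(p−l), which begins with b. The halves differ, so t ∉ L.

In every case uv⁰xy⁰z = uxz ∉ L.

This contradicts the CFL pumping lemma, which requires uv^i xy^i z ∈ L for all i ≥ 0.
Hence L = {ww : w ∈ {a,b}*} is not context-free. ∎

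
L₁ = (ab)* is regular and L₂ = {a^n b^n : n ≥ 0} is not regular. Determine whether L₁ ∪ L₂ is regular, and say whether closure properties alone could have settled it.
No — L₁ ∪ L₂ is not regular.

Let U = (ab)* ∪ {a^n b^n}. If U were regular, then U ∩ aa*bb* would be regular (closure under intersection with a regular language). But (ab)* ∩ aa*bb* = {ab} and {a^n b^n} ∩ aa*bb* = {a^n b^n : n ≥ 1}, so U ∩ aa*bb* = {a^n b^n : n ≥ 1}, which is not regular. Hence U is not regular.

Note that the bare facts "L₁ regular, L₂ non-regular" do not settle the question by themselves: the closure of regular languages under ∪, ∩, complement and difference applies only when BOTH operands are regular. With a non-regular operand the result can come out regular or non-regular depending on the specific languages, so one has to work out L₁ ∪ L₂ for this particular pair, as above.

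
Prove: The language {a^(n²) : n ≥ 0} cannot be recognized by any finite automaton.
Assume for contradiction that L is regular, and let p ≥ 1 be the pumping length given by the pumping lemma.
Choose s = a^(p²). Then s ∈ L and |s| = p² ≥ p.
By the pumping lemma, s = xyz for some x, y, z with |xy| ≤ p, |y| ≥ 1, and xy^i z ∈ L for every i ≥ 0.
Here y = a^k for some k with 1 ≤ k ≤ |xy| ≤ p.

Take i = 2: |xy²z| = p² + k.
Now p² < p² + k ≤ p² + p < p² + 2p + 1 = (p + 1)².
So |xy²z| lies strictly between the consecutive squares p² and (p + 1)², hence is not a perfect square, and xy²z ∉ L.

This contradicts the pumping lemma, which requires xy^i z ∈ L for all i ≥ 0.
Hence L = {a^(n²) : n ≥ 0} is not regular. ∎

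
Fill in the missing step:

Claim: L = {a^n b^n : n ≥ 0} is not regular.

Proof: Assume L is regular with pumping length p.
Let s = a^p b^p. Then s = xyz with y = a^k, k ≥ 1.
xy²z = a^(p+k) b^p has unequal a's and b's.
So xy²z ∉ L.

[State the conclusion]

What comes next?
This contradicts the pumping lemma for regular languages,
which guarantees xy^i z ∈ L for all i ≥ 0.

Since our assumption that L is regular leads to a contradiction,
we conclude that L = {a^n b^n : n ≥ 0} is NOT regular. ∎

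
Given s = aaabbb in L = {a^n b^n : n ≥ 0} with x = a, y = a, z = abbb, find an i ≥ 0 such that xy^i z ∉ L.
i = 3

xy³z = a · aaa · abbb = aaaaabbb; aaaaabbb has 5 a's and 3 b's; 5 ≠ 3, so it is not in L.
(Other choices also work, e.g. i = 0, 2; only i = 1 is guaranteed to stay in L since xy¹z = s.)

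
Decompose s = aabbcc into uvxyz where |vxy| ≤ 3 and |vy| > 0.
u='aa', v='b', x='b', y='c', z='c'

For s = aabbcc with pumping length p = 3:

One valid decomposition:
- u = 'aa'
- v = 'b'
- x = 'b'
- y = 'c'
- z = 'c'

Verification:
- uvxyz = 'aa' + 'b' + 'b' + 'c' + 'c' = aabbcc ✓
- |vxy| = |'bbc'| = 3 ≤ 3 ✓
- |vy| = |'bc'| = 2 > 0 ✓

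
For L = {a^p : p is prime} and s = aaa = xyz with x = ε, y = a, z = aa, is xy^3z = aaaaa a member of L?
Yes

xy³z = ε · aaa · aa = aaaaa.
aaaaa has length 5, which is prime, so it is in L.
(A single pumped string landing in L is not a contradiction by itself; a non-regularity proof needs some i for which xy^i z ∉ L, for every admissible decomposition.)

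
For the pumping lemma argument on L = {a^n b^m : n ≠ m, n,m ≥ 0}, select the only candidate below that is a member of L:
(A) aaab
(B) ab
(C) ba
(A) aaab

The pumping lemma is applied to a string s that lies in L, so first check membership of each option:
- (A) aaab = a^3 b^1 with 3 ≠ 1, so it is in L ✓
- (B) ab = a^1 b^1 has n = m = 1, so it is not in L ✗
- (C) ba has an a after a b, so it is not of the form a^n b^m and is not in L ✗

Only (A) aaab is in L, so it is the only candidate that could play the role of s.
(In a complete proof one picks s in terms of the pumping length p so that |s| ≥ p is guaranteed; a fixed string like aaab illustrates the shape of such an s.)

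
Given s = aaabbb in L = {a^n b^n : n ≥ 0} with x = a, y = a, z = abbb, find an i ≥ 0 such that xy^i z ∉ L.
i = 0

xy⁰z = a · ε · abbb = aabbb; aabbb has 2 a's and 3 b's; 2 ≠ 3, so it is not in L.
(Other choices also work, e.g. i = 2, 3; only i = 1 is guaranteed to stay in L since xy¹z = s.)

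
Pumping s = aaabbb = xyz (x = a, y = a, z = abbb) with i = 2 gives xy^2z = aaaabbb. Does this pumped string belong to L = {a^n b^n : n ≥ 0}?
No

xy²z = a · aa · abbb = aaaabbb.
aaaabbb has 4 a's and 3 b's; 4 ≠ 3, so it is not in L.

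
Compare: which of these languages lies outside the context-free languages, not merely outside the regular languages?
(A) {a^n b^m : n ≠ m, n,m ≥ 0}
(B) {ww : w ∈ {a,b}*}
(B) {ww : w ∈ {a,b}*}

(B) {ww : w ∈ {a,b}*} requires the CFL pumping lemma.

- {a^n b^m : n ≠ m, n,m ≥ 0} is context-free (but not regular)
  • Can be shown non-regular with the regular pumping lemma
  • After pumping a's, we can make n = m

- {ww : w ∈ {a,b}*} is NOT context-free
  • Requires the CFL pumping lemma to prove
  • Cannot verify equality of two arbitrary substrings

The CFL pumping lemma is "stronger" in that it can prove non-membership
in the larger class of context-free languages.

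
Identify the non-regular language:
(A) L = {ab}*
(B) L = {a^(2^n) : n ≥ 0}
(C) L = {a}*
(B) {a^(2^n) : n ≥ 0}

(B) L = {a^(2^n) : n ≥ 0} is NOT regular.

The pumping lemma can be used to prove this:
After pumping, length is no longer a power of 2

The other languages are regular because they can be recognized by finite automata.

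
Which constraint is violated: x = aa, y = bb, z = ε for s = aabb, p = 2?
Violated: |xy| ≤ p

The decomposition x = aa, y = bb, z = ε for s = aabb with p = 2
violates the constraint: |xy| ≤ p

|xy| = |aabb| = 4 > 2 = p. The decomposition puts too many characters in xy.

Pumping lemma constraints:
1. xyz = s (decomposition is valid)
2. |xy| ≤ p
3. |y| > 0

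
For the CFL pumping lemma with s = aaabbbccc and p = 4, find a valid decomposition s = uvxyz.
u='aa', v='a', x='bb', y='b', z='ccc'

For s = aaabbbccc with pumping length p = 4:

One valid decomposition:
- u = 'aa'
- v = 'a'
- x = 'bb'
- y = 'b'
- z = 'ccc'

Verification:
- uvxyz = 'aa' + 'a' + 'bb' + 'b' + 'ccc' = aaabbbccc ✓
- |vxy| = |'abbb'| = 4 ≤ 4 ✓
- |vy| = |'ab'| = 2 > 0 ✓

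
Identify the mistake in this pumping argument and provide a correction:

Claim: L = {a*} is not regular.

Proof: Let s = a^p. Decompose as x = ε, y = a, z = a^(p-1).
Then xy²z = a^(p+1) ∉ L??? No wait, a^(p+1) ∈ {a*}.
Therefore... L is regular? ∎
Error: The proof attempts to show a*  is not regular, but a* IS regular!

Correction: a* is a regular language (recognized by a simple DFA with one accepting state and self-loop on 'a'). The pumping lemma can only prove non-regularity, not regularity. For regular languages, pumping always works.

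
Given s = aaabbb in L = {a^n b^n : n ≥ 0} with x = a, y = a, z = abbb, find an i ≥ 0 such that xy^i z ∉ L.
i = 3

xy³z = a · aaa · abbb = aaaaabbb; aaaaabbb has 5 a's and 3 b's; 5 ≠ 3, so it is not in L.
(Other choices also work, e.g. i = 0, 2; only i = 1 is guaranteed to stay in L since xy¹z = s.)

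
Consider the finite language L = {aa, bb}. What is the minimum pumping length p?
p = 3

For a finite language L, the pumping lemma holds vacuously if p > max|s| for s ∈ L.

The longest string in L = {aa, bb} has length 2.
If p = 3, then no string s ∈ L has |s| ≥ p, so the condition is vacuously true.

The minimum pumping length is p = 3.

Why no smaller p works: for any p ≤ 2, the longest string s ∈ L has |s| = 2 ≥ p, so it would
have to be pumpable; but pumping up (i = 2, 3, ...) produces ever longer strings, which cannot all lie in the
finite language L. So the pumping property fails for every p ≤ 2.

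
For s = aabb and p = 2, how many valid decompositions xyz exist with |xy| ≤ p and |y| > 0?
3

For s = 'aabb' with pumping length p = 2:

Constraints: |xy| ≤ 2, |y| > 0

Valid decompositions (|xy| ≤ p, |y| ≥ 1):
  • x='', y='a', z='abb'
  • x='a', y='a', z='bb'
  • x='', y='aa', z='bb'

Total count: 3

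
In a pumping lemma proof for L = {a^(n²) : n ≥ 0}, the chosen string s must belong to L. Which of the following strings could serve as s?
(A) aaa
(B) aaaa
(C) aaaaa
(B) aaaa

The pumping lemma is applied to a string s that lies in L, so first check membership of each option:
- (A) aaa has length 3, strictly between 1² = 1 and 2² = 4, so it is not in L ✗
- (B) aaaa has length 4 = 2², a perfect square, so it is in L ✓
- (C) aaaaa has length 5, strictly between 2² = 4 and 3² = 9, so it is not in L ✗

Only (B) aaaa is in L, so it is the only candidate that could play the role of s.
(In a complete proof one picks s in terms of the pumping length p so that |s| ≥ p is guaranteed; a fixed string like aaaa illustrates the shape of such an s.)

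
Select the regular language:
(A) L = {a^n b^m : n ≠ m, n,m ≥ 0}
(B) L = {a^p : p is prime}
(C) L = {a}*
(C) {a}*

(C) L = {a}* is regular.

This can be recognized by a finite automaton (DFA/NFA).
Regular expressions like {a}* define regular languages.

The other choices are not regular:
- {a^n b^m : n ≠ m, n,m ≥ 0}: After pumping a's, we can make n = m
- {a^p : p is prime}: After pumping, the length becomes composite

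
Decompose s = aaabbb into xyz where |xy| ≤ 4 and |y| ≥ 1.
x = 'a', y = 'a', z = 'abbb'

For s = aaabbb and p = 4, one valid decomposition is:
- x = 'a' (length 1)
- y = 'a' (length 1)
- z = 'abbb' (length 4)

Verification:
- xyz = 'a' + 'a' + 'abbb' = aaabbb ✓
- |xy| = 2 ≤ 4 ✓
- |y| = 1 > 0 ✓

All pumping lemma constraints are satisfied.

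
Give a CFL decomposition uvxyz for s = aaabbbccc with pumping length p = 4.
u='aa', v='a', x='bb', y='b', z='ccc'

For s = aaabbbccc with pumping length p = 4:

One valid decomposition:
- u = 'aa'
- v = 'a'
- x = 'bb'
- y = 'b'
- z = 'ccc'

Verification:
- uvxyz = 'aa' + 'a' + 'bb' + 'b' + 'ccc' = aaabbbccc ✓
- |vxy| = |'abbb'| = 4 ≤ 4 ✓
- |vy| = |'ab'| = 2 > 0 ✓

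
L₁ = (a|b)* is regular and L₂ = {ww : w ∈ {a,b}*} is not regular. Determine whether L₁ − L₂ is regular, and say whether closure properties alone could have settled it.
No — L₁ − L₂ is not regular.

L₁ − L₂ is the complement of {ww} within {a,b}*. If it were regular, its complement {ww} would be regular as well (regular languages are closed under complement) — contradiction. So L₁ − L₂ is not regular.

Note that the bare facts "L₁ regular, L₂ non-regular" do not settle the question by themselves: the closure of regular languages under ∪, ∩, complement and difference applies only when BOTH operands are regular. With a non-regular operand the result can come out regular or non-regular depending on the specific languages, so one has to work out L₁ − L₂ for this particular pair, as above.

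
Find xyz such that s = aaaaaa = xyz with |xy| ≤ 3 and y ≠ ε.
x = '', y = 'aa', z = 'aaaa'

For s = aaaaaa and p = 3, one valid decomposition is:
- x = '' (length 0)
- y = 'aa' (length 2)
- z = 'aaaa' (length 4)

Verification:
- xyz = '' + 'aa' + 'aaaa' = aaaaaa ✓
- |xy| = 2 ≤ 3 ✓
- |y| = 2 > 0 ✓

All pumping lemma constraints are satisfied.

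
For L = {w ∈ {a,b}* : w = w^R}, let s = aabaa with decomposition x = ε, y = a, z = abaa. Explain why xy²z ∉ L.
xy²z = aaabaa ∉ L

Pumping with i = 2 replaces y = a by y² = aa:
- Original: s = xyz = aabaa; aabaa reversed is aabaa, the same string, so it is a palindrome and is in L
- Pumped: xy²z = ε · aa · abaa = aaabaa
- aaabaa reversed is aabaaa ≠ aaabaa, so it is not a palindrome and is not in L

The pumping lemma would require xy²z ∈ L, so this decomposition yields a contradiction.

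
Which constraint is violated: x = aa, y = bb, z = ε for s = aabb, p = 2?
Violated: |xy| ≤ p

The decomposition x = aa, y = bb, z = ε for s = aabb with p = 2
violates the constraint: |xy| ≤ p

|xy| = |aabb| = 4 > 2 = p. The decomposition puts too many characters in xy.

Pumping lemma constraints:
1. xyz = s (decomposition is valid)
2. |xy| ≤ p
3. |y| > 0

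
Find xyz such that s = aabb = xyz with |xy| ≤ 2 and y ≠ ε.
x = '', y = 'aa', z = 'bb'

For s = aabb and p = 2, one valid decomposition is:
- x = '' (length 0)
- y = 'aa' (length 2)
- z = 'bb' (length 2)

Verification:
- xyz = '' + 'aa' + 'bb' = aabb ✓
- |xy| = 2 ≤ 2 ✓
- |y| = 2 > 0 ✓

All pumping lemma constraints are satisfied.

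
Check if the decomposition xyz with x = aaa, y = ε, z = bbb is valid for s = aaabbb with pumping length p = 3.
Violated: |y| > 0

The decomposition x = aaa, y = ε, z = bbb for s = aaabbb with p = 3
violates the constraint: |y| > 0

|y| = 0, but the pumping lemma requires |y| > 0 (y must be non-empty).

Pumping lemma constraints:
1. xyz = s (decomposition is valid)
2. |xy| ≤ p
3. |y| > 0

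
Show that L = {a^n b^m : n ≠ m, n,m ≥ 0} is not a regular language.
Assume for contradiction that L is regular, and let p ≥ 1 be the pumping length given by the pumping lemma.
Choose s = a^p b^(p + p!). Then s ∈ L because p ≠ p + p! (as p! ≥ 1), and |s| ≥ p.
By the pumping lemma, s = xyz for some x, y, z with |xy| ≤ p, |y| ≥ 1, and xy^i z ∈ L for every i ≥ 0.
Since |xy| ≤ p and the first p symbols of s are all a's, y = a^k for some k with 1 ≤ k ≤ p.
For every i ≥ 0, xy^i z = a^(p + (i − 1)k) b^(p + p!).

Because 1 ≤ k ≤ p, k divides p!. Let t = p!/k (a positive integer) and take i = t + 1.
Then the number of a's is p + tk = p + p!, which equals the number of b's.
So xy^(t+1) z = a^(p + p!) b^(p + p!) has equally many a's and b's and is NOT in L.

This contradicts the pumping lemma, which requires xy^i z ∈ L for all i ≥ 0.
Hence L = {a^n b^m : n ≠ m, n,m ≥ 0} is not regular. ∎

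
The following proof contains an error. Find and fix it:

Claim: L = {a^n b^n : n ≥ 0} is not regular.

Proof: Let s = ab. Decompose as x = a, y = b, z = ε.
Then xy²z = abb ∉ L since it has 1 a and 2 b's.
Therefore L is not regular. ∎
Error: The string s = ab might be shorter than the pumping length p.

Correction: Choose s = a^p b^p to ensure |s| ≥ p. Also, the decomposition is wrong: with |xy| ≤ p, y cannot include b's when s starts with p a's.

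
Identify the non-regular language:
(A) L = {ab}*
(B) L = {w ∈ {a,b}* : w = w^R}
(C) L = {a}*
(B) {w ∈ {a,b}* : w = w^R}

(B) L = {w ∈ {a,b}* : w = w^R} is NOT regular.

The pumping lemma can be used to prove this:
After pumping, the string is no longer symmetric

The other languages are regular because they can be recognized by finite automata.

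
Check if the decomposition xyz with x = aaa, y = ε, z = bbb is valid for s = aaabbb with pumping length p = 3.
Violated: |y| > 0

The decomposition x = aaa, y = ε, z = bbb for s = aaabbb with p = 3
violates the constraint: |y| > 0

|y| = 0, but the pumping lemma requires |y| > 0 (y must be non-empty).

Pumping lemma constraints:
1. xyz = s (decomposition is valid)
2. |xy| ≤ p
3. |y| > 0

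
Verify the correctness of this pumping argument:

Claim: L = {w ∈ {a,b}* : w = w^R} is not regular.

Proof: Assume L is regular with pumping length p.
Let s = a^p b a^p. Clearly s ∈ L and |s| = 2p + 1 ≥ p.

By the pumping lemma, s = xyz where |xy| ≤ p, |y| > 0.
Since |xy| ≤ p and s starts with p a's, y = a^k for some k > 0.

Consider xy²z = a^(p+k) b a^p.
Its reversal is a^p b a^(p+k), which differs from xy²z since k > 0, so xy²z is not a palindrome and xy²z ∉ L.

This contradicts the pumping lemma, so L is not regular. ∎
The proof is correct.

This proof is valid because:
1. s = a^p b a^p is in L and is chosen in terms of p, so |s| ≥ p holds for every p
2. The decomposition analysis is correct: |xy| ≤ p forces y to lie inside the leading a's
3. The contradiction is valid: a^(p+k) b a^p has more a's before the b than after it, so it is not a palindrome
4. The conclusion follows logically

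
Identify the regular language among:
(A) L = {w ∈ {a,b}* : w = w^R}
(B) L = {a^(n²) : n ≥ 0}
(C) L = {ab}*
(C) {ab}*

(C) L = {ab}* is regular.

This can be recognized by a finite automaton (DFA/NFA).
Regular expressions like {ab}* define regular languages.

The other choices are not regular:
- {w ∈ {a,b}* : w = w^R}: After pumping, the string is no longer symmetric
- {a^(n²) : n ≥ 0}: After pumping, length is no longer a perfect square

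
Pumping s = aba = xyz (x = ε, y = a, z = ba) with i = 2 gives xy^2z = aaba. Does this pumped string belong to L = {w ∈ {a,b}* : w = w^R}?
No

xy²z = ε · aa · ba = aaba.
aaba reversed is abaa ≠ aaba, so it is not a palindrome and is not in L.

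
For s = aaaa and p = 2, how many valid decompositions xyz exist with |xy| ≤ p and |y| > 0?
3

For s = 'aaaa' with pumping length p = 2:

Constraints: |xy| ≤ 2, |y| > 0

Valid decompositions (|xy| ≤ p, |y| ≥ 1):
  • x='', y='a', z='aaa'
  • x='a', y='a', z='aa'
  • x='', y='aa', z='aa'

Total count: 3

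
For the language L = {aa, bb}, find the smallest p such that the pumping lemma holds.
p = 3

For a finite language L, the pumping lemma holds vacuously if p > max|s| for s ∈ L.

The longest string in L = {aa, bb} has length 2.
If p = 3, then no string s ∈ L has |s| ≥ p, so the condition is vacuously true.

The minimum pumping length is p = 3.

Why no smaller p works: for any p ≤ 2, the longest string s ∈ L has |s| = 2 ≥ p, so it would
have to be pumpable; but pumping up (i = 2, 3, ...) produces ever longer strings, which cannot all lie in the
finite language L. So the pumping property fails for every p ≤ 2.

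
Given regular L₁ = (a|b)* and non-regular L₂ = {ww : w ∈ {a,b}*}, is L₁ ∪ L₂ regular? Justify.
Yes — L₁ ∪ L₂ is regular.

{ww} ⊆ (a|b)*, so L₁ ∪ L₂ = (a|b)*, which is regular.

Note that the bare facts "L₁ regular, L₂ non-regular" do not settle the question by themselves: the closure of regular languages under ∪, ∩, complement and difference applies only when BOTH operands are regular. With a non-regular operand the result can come out regular or non-regular depending on the specific languages, so one has to work out L₁ ∪ L₂ for this particular pair, as above.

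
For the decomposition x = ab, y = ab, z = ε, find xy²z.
ababab

Given x = 'ab', y = 'ab', z = '' and i = 2:

xy^2z = x + y·y·...·y (2 times) + z
       = 'ab' + 'ab'^2 + ''
       = 'ab' + 'abab' + ''
       = 'ababab'

The pumped string is 'ababab' with length 6.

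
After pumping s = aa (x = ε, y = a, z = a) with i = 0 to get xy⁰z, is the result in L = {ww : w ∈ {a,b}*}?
No

xy⁰z = ε · ε · a = a.
a has odd length 1, so it cannot be written as ww and is not in L.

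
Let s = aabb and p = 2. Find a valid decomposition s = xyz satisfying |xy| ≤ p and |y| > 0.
x = '', y = 'a', z = 'abb'

For s = aabb and p = 2, one valid decomposition is:
- x = '' (length 0)
- y = 'a' (length 1)
- z = 'abb' (length 3)

Verification:
- xyz = '' + 'a' + 'abb' = aabb ✓
- |xy| = 1 ≤ 2 ✓
- |y| = 1 > 0 ✓

All pumping lemma constraints are satisfied.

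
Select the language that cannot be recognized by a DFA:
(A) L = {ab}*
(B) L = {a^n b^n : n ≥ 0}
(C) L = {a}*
(B) {a^n b^n : n ≥ 0}

(B) L = {a^n b^n : n ≥ 0} is NOT regular.

The pumping lemma can be used to prove this:
After pumping, the number of a's and b's become unequal

The other languages are regular because they can be recognized by finite automata.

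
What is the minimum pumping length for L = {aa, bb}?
p = 3

For a finite language L, the pumping lemma holds vacuously if p > max|s| for s ∈ L.

The longest string in L = {aa, bb} has length 2.
If p = 3, then no string s ∈ L has |s| ≥ p, so the condition is vacuously true.

The minimum pumping length is p = 3.

Why no smaller p works: for any p ≤ 2, the longest string s ∈ L has |s| = 2 ≥ p, so it would
have to be pumpable; but pumping up (i = 2, 3, ...) produces ever longer strings, which cannot all lie in the
finite language L. So the pumping property fails for every p ≤ 2.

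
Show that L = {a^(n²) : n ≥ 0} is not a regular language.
Assume for contradiction that L is regular, and let p ≥ 1 be the pumping length given by the pumping lemma.
Choose s = a^(p²). Then s ∈ L and |s| = p² ≥ p.
By the pumping lemma, s = xyz for some x, y, z with |xy| ≤ p, |y| ≥ 1, and xy^i z ∈ L for every i ≥ 0.
Here y = a^k for some k with 1 ≤ k ≤ |xy| ≤ p.

Take i = 2: |xy²z| = p² + k.
Now p² < p² + k ≤ p² + p < p² + 2p + 1 = (p + 1)².
So |xy²z| lies strictly between the consecutive squares p² and (p + 1)², hence is not a perfect square, and xy²z ∉ L.

This contradicts the pumping lemma, which requires xy^i z ∈ L for all i ≥ 0.
Hence L = {a^(n²) : n ≥ 0} is not regular. ∎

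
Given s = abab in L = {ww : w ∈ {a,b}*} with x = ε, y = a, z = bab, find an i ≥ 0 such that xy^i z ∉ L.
i = 2

xy²z = ε · aa · bab = aabab; aabab has odd length 5, so it cannot be written as ww and is not in L.
(Other choices also work, e.g. i = 0, 3; only i = 1 is guaranteed to stay in L since xy¹z = s.)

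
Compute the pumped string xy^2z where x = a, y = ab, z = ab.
aababab

Given x = 'a', y = 'ab', z = 'ab' and i = 2:

xy^2z = x + y·y·...·y (2 times) + z
       = 'a' + 'ab'^2 + 'ab'
       = 'a' + 'abab' + 'ab'
       = 'aababab'

The pumped string is 'aababab' with length 7.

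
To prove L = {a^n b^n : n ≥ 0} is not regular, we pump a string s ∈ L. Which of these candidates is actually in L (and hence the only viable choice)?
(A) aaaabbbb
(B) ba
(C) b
(A) aaaabbbb

The pumping lemma is applied to a string s that lies in L, so first check membership of each option:
- (A) aaaabbbb = a^4 b^4 has equal counts (4 = 4), so it is in L ✓
- (B) ba has an a after a b, so it is not of the form a^n b^n and is not in L ✗
- (C) b has 0 a's and 1 b's; 0 ≠ 1, so it is not in L ✗

Only (A) aaaabbbb is in L, so it is the only candidate that could play the role of s.
(In a complete proof one picks s in terms of the pumping length p so that |s| ≥ p is guaranteed; a fixed string like aaaabbbb illustrates the shape of such an s.)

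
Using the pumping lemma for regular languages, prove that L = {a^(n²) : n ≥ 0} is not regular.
Assume for contradiction that L is regular, and let p ≥ 1 be the pumping length given by the pumping lemma.
Choose s = a^(p²). Then s ∈ L and |s| = p² ≥ p.
By the pumping lemma, s = xyz for some x, y, z with |xy| ≤ p, |y| ≥ 1, and xy^i z ∈ L for every i ≥ 0.
Here y = a^k for some k with 1 ≤ k ≤ |xy| ≤ p.

Take i = 2: |xy²z| = p² + k.
Now p² < p² + k ≤ p² + p < p² + 2p + 1 = (p + 1)².
So |xy²z| lies strictly between the consecutive squares p² and (p + 1)², hence is not a perfect square, and xy²z ∉ L.

This contradicts the pumping lemma, which requires xy^i z ∈ L for all i ≥ 0.
Hence L = {a^(n²) : n ≥ 0} is not regular. ∎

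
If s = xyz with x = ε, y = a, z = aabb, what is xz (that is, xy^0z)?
aabb

Given x = '', y = 'a', z = 'aabb' and i = 0:

xy^0z = x + y·y·...·y (0 times) + z
       = '' + 'a'^0 + 'aabb'
       = '' + '' + 'aabb'
       = 'aabb'

The pumped string is 'aabb' with length 4.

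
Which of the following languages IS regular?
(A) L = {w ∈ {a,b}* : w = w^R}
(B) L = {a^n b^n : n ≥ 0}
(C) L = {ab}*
(C) {ab}*

(C) L = {ab}* is regular.

This can be recognized by a finite automaton (DFA/NFA).
Regular expressions like {ab}* define regular languages.

The other choices are not regular:
- {w ∈ {a,b}* : w = w^R}: After pumping, the string is no longer symmetric
- {a^n b^n : n ≥ 0}: After pumping, the number of a's and b's become unequal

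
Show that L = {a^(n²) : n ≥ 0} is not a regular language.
Assume for contradiction that L is regular, and let p ≥ 1 be the pumping length given by the pumping lemma.
Choose s = a^(p²). Then s ∈ L and |s| = p² ≥ p.
By the pumping lemma, s = xyz for some x, y, z with |xy| ≤ p, |y| ≥ 1, and xy^i z ∈ L for every i ≥ 0.
Here y = a^k for some k with 1 ≤ k ≤ |xy| ≤ p.

Take i = 2: |xy²z| = p² + k.
Now p² < p² + k ≤ p² + p < p² + 2p + 1 = (p + 1)².
So |xy²z| lies strictly between the consecutive squares p² and (p + 1)², hence is not a perfect square, and xy²z ∉ L.

This contradicts the pumping lemma, which requires xy^i z ∈ L for all i ≥ 0.
Hence L = {a^(n²) : n ≥ 0} is not regular. ∎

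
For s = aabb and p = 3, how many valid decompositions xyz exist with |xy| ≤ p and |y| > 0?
6

For s = 'aabb' with pumping length p = 3:

Constraints: |xy| ≤ 3, |y| > 0

Valid decompositions (|xy| ≤ p, |y| ≥ 1):
  • x='', y='a', z='abb'
  • x='a', y='a', z='bb'
  • x='', y='aa', z='bb'
  • x='aa', y='b', z='b'
  • x='a', y='ab', z='b'
  • x='', y='aab', z='b'

Total count: 6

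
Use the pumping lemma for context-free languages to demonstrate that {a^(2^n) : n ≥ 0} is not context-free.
Assume for contradiction that L is context-free, and let p ≥ 1 be the pumping length given by the pumping lemma for CFLs.
Choose s = a^(2^p). Then s ∈ L and |s| = 2^p ≥ p.
By the CFL pumping lemma, s = uvxyz for some u, v, x, y, z with |vxy| ≤ p, |vy| ≥ 1, and uv^i xy^i z ∈ L for every i ≥ 0.
All symbols are a's, so only lengths matter: let k = |vy|, with 1 ≤ k ≤ |vxy| ≤ p < 2^p.

Take i = 2: |uv²xy²z| = 2^p + k, and 2^p < 2^p + k < 2^p + 2^p = 2^(p+1).
So the length lies strictly between consecutive powers of two and is not a power of 2; uv²xy²z ∉ L.

This contradicts the CFL pumping lemma, which requires uv^i xy^i z ∈ L for all i ≥ 0.
Hence L = {a^(2^n) : n ≥ 0} is not context-free. ∎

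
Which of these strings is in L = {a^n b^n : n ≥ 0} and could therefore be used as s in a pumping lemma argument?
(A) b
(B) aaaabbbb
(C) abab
(B) aaaabbbb

The pumping lemma is applied to a string s that lies in L, so first check membership of each option:
- (A) b has 0 a's and 1 b's; 0 ≠ 1, so it is not in L ✗
- (B) aaaabbbb = a^4 b^4 has equal counts (4 = 4), so it is in L ✓
- (C) abab has an a after a b, so it is not of the form a^n b^n and is not in L ✗

Only (B) aaaabbbb is in L, so it is the only candidate that could play the role of s.
(In a complete proof one picks s in terms of the pumping length p so that |s| ≥ p is guaranteed; a fixed string like aaaabbbb illustrates the shape of such an s.)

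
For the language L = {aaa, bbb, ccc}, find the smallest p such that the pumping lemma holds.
p = 4

For a finite language L, the pumping lemma holds vacuously if p > max|s| for s ∈ L.

The longest string in L = {aaa, bbb, ccc} has length 3.
If p = 4, then no string s ∈ L has |s| ≥ p, so the condition is vacuously true.

The minimum pumping length is p = 4.

Why no smaller p works: for any p ≤ 3, the longest string s ∈ L has |s| = 3 ≥ p, so it would
have to be pumpable; but pumping up (i = 2, 3, ...) produces ever longer strings, which cannot all lie in the
finite language L. So the pumping property fails for every p ≤ 3.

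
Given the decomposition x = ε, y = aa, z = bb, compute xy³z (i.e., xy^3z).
aaaaaabb

Given x = '', y = 'aa', z = 'bb' and i = 3:

xy^3z = x + y·y·...·y (3 times) + z
       = '' + 'aa'^3 + 'bb'
       = '' + 'aaaaaa' + 'bb'
       = 'aaaaaabb'

The pumped string is 'aaaaaabb' with length 8.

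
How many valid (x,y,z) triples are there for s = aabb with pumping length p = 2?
3

For s = 'aabb' with pumping length p = 2:

Constraints: |xy| ≤ 2, |y| > 0

Valid decompositions (|xy| ≤ p, |y| ≥ 1):
  • x='', y='a', z='abb'
  • x='a', y='a', z='bb'
  • x='', y='aa', z='bb'

Total count: 3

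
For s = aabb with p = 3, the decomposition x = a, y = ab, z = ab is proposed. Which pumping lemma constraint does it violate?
Violated: xyz = s

The decomposition x = a, y = ab, z = ab for s = aabb with p = 3
violates the constraint: xyz = s

xyz = 'a' + 'ab' + 'ab' = 'aabab' ≠ 'aabb' = s. The decomposition doesn't reconstruct s.

Pumping lemma constraints:
1. xyz = s (decomposition is valid)
2. |xy| ≤ p
3. |y| > 0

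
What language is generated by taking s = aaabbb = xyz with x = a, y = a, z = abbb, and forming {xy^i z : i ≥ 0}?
{xy^i z : i ≥ 0} = {a^(2+i) b^3 : i ≥ 0} = {aabbb, aaabbb, aaaabbb, ...}

With x = a, y = a, z = abbb: Starting with aaabbb and pumping the second 'a', we get strings with 2+i a's followed by 3 b's for i = 0, 1, 2, ...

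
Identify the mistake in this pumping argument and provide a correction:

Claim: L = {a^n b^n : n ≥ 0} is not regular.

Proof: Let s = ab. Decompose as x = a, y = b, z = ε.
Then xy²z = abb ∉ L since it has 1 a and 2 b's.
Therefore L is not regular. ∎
Error: The string s = ab might be shorter than the pumping length p.

Correction: Choose s = a^p b^p to ensure |s| ≥ p. Also, the decomposition is wrong: with |xy| ≤ p, y cannot include b's when s starts with p a's.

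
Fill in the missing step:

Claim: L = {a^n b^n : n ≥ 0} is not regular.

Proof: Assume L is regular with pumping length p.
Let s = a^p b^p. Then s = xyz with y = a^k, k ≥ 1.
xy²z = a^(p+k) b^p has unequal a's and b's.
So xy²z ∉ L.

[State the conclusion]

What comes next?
This contradicts the pumping lemma for regular languages,
which guarantees xy^i z ∈ L for all i ≥ 0.

Since our assumption that L is regular leads to a contradiction,
we conclude that L = {a^n b^n : n ≥ 0} is NOT regular. ∎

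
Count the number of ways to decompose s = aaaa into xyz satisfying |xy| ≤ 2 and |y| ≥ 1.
3

For s = 'aaaa' with pumping length p = 2:

Constraints: |xy| ≤ 2, |y| > 0

Valid decompositions (|xy| ≤ p, |y| ≥ 1):
  • x='', y='a', z='aaa'
  • x='a', y='a', z='aa'
  • x='', y='aa', z='aa'

Total count: 3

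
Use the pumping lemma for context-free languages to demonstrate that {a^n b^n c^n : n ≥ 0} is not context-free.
Assume for contradiction that L is context-free, and let p ≥ 1 be the pumping length given by the pumping lemma for CFLs.
Choose s = a^p b^p c^p. Then s ∈ L and |s| = 3p ≥ p.
By the CFL pumping lemma, s = uvxyz for some u, v, x, y, z with |vxy| ≤ p, |vy| ≥ 1, and uv^i xy^i z ∈ L for every i ≥ 0.

Because |vxy| ≤ p, the window vxy cannot contain both an a and a c: any substring of s containing both must include the entire block b^p plus at least one a and one c, so it has length ≥ p + 2 > p.
Hence at least one of the letters a, c does not occur in vy at all.

Take i = 0: the string uxz is obtained from s by deleting |vy| ≥ 1 symbols, so |uxz| = 3p − |vy| < 3p.
But the letter (a or c) that does not occur in vy still occurs exactly p times in uxz. Every string of L with exactly p copies of some letter is a^p b^p c^p, of length 3p. Since |uxz| < 3p, uxz ∉ L.

This contradicts the CFL pumping lemma, which requires uv^i xy^i z ∈ L for all i ≥ 0.
Hence L = {a^n b^n c^n : n ≥ 0} is not context-free. ∎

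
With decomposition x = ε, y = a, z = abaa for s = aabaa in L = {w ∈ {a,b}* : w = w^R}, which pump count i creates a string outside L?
i = 0

xy⁰z = ε · ε · abaa = abaa; abaa reversed is aaba ≠ abaa, so it is not a palindrome and is not in L.
(Other choices also work, e.g. i = 2, 3; only i = 1 is guaranteed to stay in L since xy¹z = s.)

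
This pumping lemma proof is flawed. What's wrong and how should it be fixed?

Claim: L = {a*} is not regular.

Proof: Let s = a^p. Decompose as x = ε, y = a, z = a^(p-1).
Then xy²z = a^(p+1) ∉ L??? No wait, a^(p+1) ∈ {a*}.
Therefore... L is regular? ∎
Error: The proof attempts to show a*  is not regular, but a* IS regular!

Correction: a* is a regular language (recognized by a simple DFA with one accepting state and self-loop on 'a'). The pumping lemma can only prove non-regularity, not regularity. For regular languages, pumping always works.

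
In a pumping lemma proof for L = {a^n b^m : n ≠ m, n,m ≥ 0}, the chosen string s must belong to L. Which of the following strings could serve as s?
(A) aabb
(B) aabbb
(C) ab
(B) aabbb

The pumping lemma is applied to a string s that lies in L, so first check membership of each option:
- (A) aabb = a^2 b^2 has n = m = 2, so it is not in L ✗
- (B) aabbb = a^2 b^3 with 2 ≠ 3, so it is in L ✓
- (C) ab = a^1 b^1 has n = m = 1, so it is not in L ✗

Only (B) aabbb is in L, so it is the only candidate that could play the role of s.
(In a complete proof one picks s in terms of the pumping length p so that |s| ≥ p is guaranteed; a fixed string like aabbb illustrates the shape of such an s.)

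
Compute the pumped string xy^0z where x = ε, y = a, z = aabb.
aabb

Given x = '', y = 'a', z = 'aabb' and i = 0:

xy^0z = x + y·y·...·y (0 times) + z
       = '' + 'a'^0 + 'aabb'
       = '' + '' + 'aabb'
       = 'aabb'

The pumped string is 'aabb' with length 4.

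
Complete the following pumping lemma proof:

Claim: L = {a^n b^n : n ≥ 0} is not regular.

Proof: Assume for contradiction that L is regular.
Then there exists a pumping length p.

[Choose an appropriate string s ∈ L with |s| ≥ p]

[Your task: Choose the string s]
s = a^p b^p

This string is in L (has equal a's and b's) and has length 2p ≥ p.
Any decomposition xyz with |xy| ≤ p means y consists only of a's,
so pumping will unbalance the counts.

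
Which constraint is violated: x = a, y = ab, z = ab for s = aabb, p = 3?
Violated: xyz = s

The decomposition x = a, y = ab, z = ab for s = aabb with p = 3
violates the constraint: xyz = s

xyz = 'a' + 'ab' + 'ab' = 'aabab' ≠ 'aabb' = s. The decomposition doesn't reconstruct s.

Pumping lemma constraints:
1. xyz = s (decomposition is valid)
2. |xy| ≤ p
3. |y| > 0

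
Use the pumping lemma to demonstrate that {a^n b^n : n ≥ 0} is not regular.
Assume for contradiction that L is regular, and let p ≥ 1 be the pumping length given by the pumping lemma.
Choose s = a^p b^p. Then s ∈ L and |s| = 2p ≥ p.
By the pumping lemma, s = xyz for some x, y, z with |xy| ≤ p, |y| ≥ 1, and xy^i z ∈ L for every i ≥ 0.
Since |xy| ≤ p and the first p symbols of s are all a's, we must have y = a^k for some k with 1 ≤ k ≤ p.

Take i = 0: xy⁰z = a^(p − k) b^p.
This string has p − k a's but p b's, and p − k < p because k ≥ 1. So xy⁰z ∉ L.

This contradicts the pumping lemma, which requires xy^i z ∈ L for all i ≥ 0.
Hence L = {a^n b^n : n ≥ 0} is not regular. ∎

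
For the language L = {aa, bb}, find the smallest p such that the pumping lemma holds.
p = 3

For a finite language L, the pumping lemma holds vacuously if p > max|s| for s ∈ L.

The longest string in L = {aa, bb} has length 2.
If p = 3, then no string s ∈ L has |s| ≥ p, so the condition is vacuously true.

The minimum pumping length is p = 3.

Why no smaller p works: for any p ≤ 2, the longest string s ∈ L has |s| = 2 ≥ p, so it would
have to be pumpable; but pumping up (i = 2, 3, ...) produces ever longer strings, which cannot all lie in the
finite language L. So the pumping property fails for every p ≤ 2.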